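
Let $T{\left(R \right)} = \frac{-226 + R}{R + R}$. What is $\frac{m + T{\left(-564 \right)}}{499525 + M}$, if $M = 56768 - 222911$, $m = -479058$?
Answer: $- \frac{38598331}{26861064} \approx -1.437$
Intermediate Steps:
$T{\left(R \right)} = \frac{-226 + R}{2 R}$
$M = -166143$
$\frac{m + T{\left(-564 \right)}}{499525 + M} = \frac{-479058 + \frac{-226 - 564}{2 \left(-564\right)}}{499525 - 166143} = \frac{-479058 + \frac{1}{2} \left(- \frac{1}{564}\right) \left(-790\right)}{333382} = \left(-479058 + \frac{395}{564}\right) \frac{1}{333382} = \left(- \frac{270188317}{564}\right) \frac{1}{333382} = - \frac{38598331}{26861064}$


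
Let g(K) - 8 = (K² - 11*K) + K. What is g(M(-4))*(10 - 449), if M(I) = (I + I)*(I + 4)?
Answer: -3512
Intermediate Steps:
M(I) = 2*I*(4 + I) (M(I) = (2*I)*(4 + I) = 2*I*(4 + I))
g(K) = 8 + K² - 10*K (g(K) = 8 + ((K² - 11*K) + K) = 8 + (K² - 10*K) = 8 + K² - 10*K)
g(M(-4))*(10 - 449) = (8 + (2*(-4)*(4 - 4))² - 20*(-4)*(4 - 4))*(10 - 449) = (8 + (2*(-4)*0)² - 20*(-4)*0)*(-439) = (8 + 0² - 10*0)*(-439) = (8 + 0 + 0)*(-439) = 8*(-439) = -3512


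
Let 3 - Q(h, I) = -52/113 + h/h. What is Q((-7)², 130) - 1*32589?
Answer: -3682279/113 ≈ -32587.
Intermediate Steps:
Q(h, I) = 278/113 (Q(h, I) = 3 - (-52/113 + h/h) = 3 - (-52*1/113 + 1) = 3 - (-52/113 + 1) = 3 - 1*61/113 = 3 - 61/113 = 278/113)
Q((-7)², 130) - 1*32589 = 278/113 - 1*32589 = 278/113 - 32589 = -3682279/113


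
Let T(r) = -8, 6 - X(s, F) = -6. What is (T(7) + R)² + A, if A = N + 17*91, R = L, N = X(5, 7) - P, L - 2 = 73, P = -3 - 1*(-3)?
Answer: 6048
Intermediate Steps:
X(s, F) = 12 (X(s, F) = 6 - 1*(-6) = 6 + 6 = 12)
P = 0 (P = -3 + 3 = 0)
L = 75 (L = 2 + 73 = 75)
N = 12 (N = 12 - 1*0 = 12 + 0 = 12)
R = 75
A = 1559 (A = 12 + 17*91 = 12 + 1547 = 1559)
(T(7) + R)² + A = (-8 + 75)² + 1559 = 67² + 1559 = 4489 + 1559 = 6048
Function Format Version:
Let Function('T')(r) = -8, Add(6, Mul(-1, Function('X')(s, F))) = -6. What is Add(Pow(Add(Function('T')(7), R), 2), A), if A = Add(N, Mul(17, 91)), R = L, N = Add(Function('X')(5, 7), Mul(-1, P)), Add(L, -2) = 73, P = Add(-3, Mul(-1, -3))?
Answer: 6048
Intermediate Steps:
Function('X')(s, F) = 12 (Function('X')(s, F) = Add(6, Mul(-1, -6)) = Add(6, 6) = 12)
P = 0 (P = Add(-3, 3) = 0)
L = 75 (L = Add(2, 73) = 75)
N = 12 (N = Add(12, Mul(-1, 0)) = Add(12, 0) = 12)
R = 75
A = 1559 (A = Add(12, Mul(17, 91)) = Add(12, 1547) = 1559)
Add(Pow(Add(Function('T')(7), R), 2), A) = Add(Pow(Add(-8, 75), 2), 1559) = Add(Pow(67, 2), 1559) = Add(4489, 1559) = 6048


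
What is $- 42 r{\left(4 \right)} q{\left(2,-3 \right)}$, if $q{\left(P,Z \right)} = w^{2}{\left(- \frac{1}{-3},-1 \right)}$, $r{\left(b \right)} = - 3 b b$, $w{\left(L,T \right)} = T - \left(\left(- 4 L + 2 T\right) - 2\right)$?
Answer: $37856$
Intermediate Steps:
$w{\left(L,T \right)} = 2 - T + 4 L$ ($w{\left(L,T \right)} = T - \left(-2 - 4 L + 2 T\right) = T + \left(2 - 2 T + 4 L\right) = 2 - T + 4 L$)
$r{\left(b \right)} = - 3 b^{2}$
$q{\left(P,Z \right)} = \frac{169}{9}$ ($q{\left(P,Z \right)} = \left(2 - -1 + 4 \left(- \frac{1}{-3}\right)\right)^{2} = \left(2 + 1 + 4 \left(\left(-1\right) \left(- \frac{1}{3}\right)\right)\right)^{2} = \left(2 + 1 + 4 \cdot \frac{1}{3}\right)^{2} = \left(2 + 1 + \frac{4}{3}\right)^{2} = \left(\frac{13}{3}\right)^{2} = \frac{169}{9}$)
$- 42 r{\left(4 \right)} q{\left(2,-3 \right)} = - 42 \left(- 3 \cdot 4^{2}\right) \frac{169}{9} = - 42 \left(\left(-3\right) 16\right) \frac{169}{9} = \left(-42\right) \left(-48\right) \frac{169}{9} = 2016 \cdot \frac{169}{9} = 37856$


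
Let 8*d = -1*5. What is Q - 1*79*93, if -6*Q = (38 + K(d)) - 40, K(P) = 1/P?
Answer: -36732/5 ≈ -7346.4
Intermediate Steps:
d = -5/8 (d = (-1*5)/8 = (⅛)*(-5) = -5/8 ≈ -0.62500)
Q = ⅗ (Q = -((38 + 1/(-5/8)) - 40)/6 = -((38 - 8/5) - 40)/6 = -(182/5 - 40)/6 = -⅙*(-18/5) = ⅗ ≈ 0.60000)
Q - 1*79*93 = ⅗ - 1*79*93 = ⅗ - 79*93 = ⅗ - 7347 = -36732/5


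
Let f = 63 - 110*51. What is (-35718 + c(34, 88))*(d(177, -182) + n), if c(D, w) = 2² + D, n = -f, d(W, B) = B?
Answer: -191423200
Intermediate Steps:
f = -5547 (f = 63 - 5610 = -5547)
n = 5547 (n = -1*(-5547) = 5547)
c(D, w) = 4 + D
(-35718 + c(34, 88))*(d(177, -182) + n) = (-35718 + (4 + 34))*(-182 + 5547) = (-35718 + 38)*5365 = -35680*5365 = -191423200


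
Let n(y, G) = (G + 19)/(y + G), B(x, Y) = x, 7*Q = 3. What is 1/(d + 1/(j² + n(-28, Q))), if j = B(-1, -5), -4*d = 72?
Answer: -57/833 ≈ -0.068427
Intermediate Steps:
Q = 3/7 (Q = (⅐)*3 = 3/7 ≈ 0.42857)
d = -18 (d = -¼*72 = -18)
n(y, G) = (19 + G)/(G + y)
j = -1
1/(d + 1/(j² + n(-28, Q))) = 1/(-18 + 1/((-1)² + (19 + 3/7)/(3/7 - 28))) = 1/(-18 + 1/(1 + (136/7)/(-193/7))) = 1/(-18 + 1/(1 - 7/193*136/7)) = 1/(-18 + 1/(1 - 136/193)) = 1/(-18 + 1/(57/193)) = 1/(-18 + 193/57) = 1/(-833/57) = -57/833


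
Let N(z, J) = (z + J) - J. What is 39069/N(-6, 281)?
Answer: -13023/2 ≈ -6511.5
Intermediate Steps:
N(z, J) = z (N(z, J) = (J + z) - J = z)
39069/N(-6, 281) = 39069/(-6) = 39069*(-1/6) = -13023/2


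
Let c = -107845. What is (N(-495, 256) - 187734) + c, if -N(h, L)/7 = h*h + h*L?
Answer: -1123714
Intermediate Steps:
N(h, L) = -7*h**2 - 7*L*h (N(h, L) = -7*(h*h + h*L) = -7*(h**2 + L*h) = -7*h**2 - 7*L*h)
(N(-495, 256) - 187734) + c = (-7*(-495)*(256 - 495) - 187734) - 107845 = (-7*(-495)*(-239) - 187734) - 107845 = (-828135 - 187734) - 107845 = -1015869 - 107845 = -1123714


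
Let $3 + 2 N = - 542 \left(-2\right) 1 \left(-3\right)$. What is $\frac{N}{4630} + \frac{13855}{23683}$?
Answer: $\frac{10241827}{43860916} \approx 0.23351$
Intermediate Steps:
$N = - \frac{3255}{2}$ ($N = - \frac{3}{2} + \frac{\left(-542\right) \left(-2\right) 1 \left(-3\right)}{2} = - \frac{3}{2} + \frac{\left(-542\right) \left(\left(-2\right) \left(-3\right)\right)}{2} = - \frac{3}{2} + \frac{\left(-542\right) 6}{2} = - \frac{3}{2} + \frac{1}{2} \left(-3252\right) = - \frac{3}{2} - 1626 = - \frac{3255}{2} \approx -1627.5$)
$\frac{N}{4630} + \frac{13855}{23683} = - \frac{3255}{2 \cdot 4630} + \frac{13855}{23683} = \left(- \frac{3255}{2}\right) \frac{1}{4630} + 13855 \cdot \frac{1}{23683} = - \frac{651}{1852} + \frac{13855}{23683} = \frac{10241827}{43860916}$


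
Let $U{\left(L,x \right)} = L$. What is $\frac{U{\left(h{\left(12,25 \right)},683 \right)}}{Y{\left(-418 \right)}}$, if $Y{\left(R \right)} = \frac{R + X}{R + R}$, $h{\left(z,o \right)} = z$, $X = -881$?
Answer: $\frac{3344}{433} \approx 7.7229$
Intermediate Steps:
$Y{\left(R \right)} = \frac{-881 + R}{2 R}$ ($Y{\left(R \right)} = \frac{R - 881}{R + R} = \frac{-881 + R}{2 R}$)
$\frac{U{\left(h{\left(12,25 \right)},683 \right)}}{Y{\left(-418 \right)}} = \frac{12}{\frac{1}{2} \frac{1}{-418} \left(-881 - 418\right)} = \frac{12}{\frac{1}{2} \left(- \frac{1}{418}\right) \left(-1299\right)} = \frac{12}{\frac{1299}{836}} = 12 \cdot \frac{836}{1299} = \frac{3344}{433}$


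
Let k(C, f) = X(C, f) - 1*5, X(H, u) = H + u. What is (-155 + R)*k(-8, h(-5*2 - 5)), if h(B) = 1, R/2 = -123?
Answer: 4812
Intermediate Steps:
R = -246 (R = 2*(-123) = -246)
k(C, f) = -5 + C + f (k(C, f) = (C + f) - 1*5 = (C + f) - 5 = -5 + C + f)
(-155 + R)*k(-8, h(-5*2 - 5)) = (-155 - 246)*(-5 - 8 + 1) = -401*(-12) = 4812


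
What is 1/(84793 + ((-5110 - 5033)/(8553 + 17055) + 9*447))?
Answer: 8536/758129995 ≈ 1.1259e-5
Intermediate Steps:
1/(84793 + ((-5110 - 5033)/(8553 + 17055) + 9*447)) = 1/(84793 + (-10143/25608 + 4023)) = 1/(84793 + (-10143*1/25608 + 4023)) = 1/(84793 + (-3381/8536 + 4023)) = 1/(84793 + 34336947/8536) = 1/(758129995/8536) = 8536/758129995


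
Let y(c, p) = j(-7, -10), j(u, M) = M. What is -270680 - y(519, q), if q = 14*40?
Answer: -270670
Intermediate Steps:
q = 560
y(c, p) = -10
-270680 - y(519, q) = -270680 - 1*(-10) = -270680 + 10 = -270670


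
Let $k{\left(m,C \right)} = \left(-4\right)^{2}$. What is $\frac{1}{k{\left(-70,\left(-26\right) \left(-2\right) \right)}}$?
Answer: $\frac{1}{16} \approx 0.0625$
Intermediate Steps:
$k{\left(m,C \right)} = 16$
$\frac{1}{k{\left(-70,\left(-26\right) \left(-2\right) \right)}} = \frac{1}{16}$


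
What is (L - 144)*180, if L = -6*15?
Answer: -42120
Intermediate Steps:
L = -90
(L - 144)*180 = (-90 - 144)*180 = -234*180 = -42120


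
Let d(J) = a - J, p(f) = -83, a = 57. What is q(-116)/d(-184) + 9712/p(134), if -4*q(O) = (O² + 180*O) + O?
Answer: -2184137/20003 ≈ -109.19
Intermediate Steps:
q(O) = -181*O/4 - O²/4 (q(O) = -((O² + 180*O) + O)/4 = -(O² + 181*O)/4 = -181*O/4 - O²/4)
d(J) = 57 - J
q(-116)/d(-184) + 9712/p(134) = (-¼*(-116)*(181 - 116))/(57 - 1*(-184)) + 9712/(-83) = (-¼*(-116)*65)/(57 + 184) + 9712*(-1/83) = 1885/241 - 9712/83 = -2184137/20003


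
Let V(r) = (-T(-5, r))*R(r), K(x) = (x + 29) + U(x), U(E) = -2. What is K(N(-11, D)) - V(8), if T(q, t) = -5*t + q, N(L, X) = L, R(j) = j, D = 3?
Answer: -344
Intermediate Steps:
K(x) = 27 + x (K(x) = (x + 29) - 2 = (29 + x) - 2 = 27 + x)
T(q, t) = q - 5*t
V(r) = r*(5 + 5*r) (V(r) = (-(-5 - 5*r))*r = (5 + 5*r)*r = r*(5 + 5*r))
K(N(-11, D)) - V(8) = (27 - 11) - 5*8*(1 + 8) = 16 - 5*8*9 = 16 - 1*360 = 16 - 360 = -344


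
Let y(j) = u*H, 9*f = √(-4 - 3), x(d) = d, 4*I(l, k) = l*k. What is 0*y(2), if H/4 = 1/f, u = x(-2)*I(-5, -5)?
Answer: 0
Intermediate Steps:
I(l, k) = k*l/4 (I(l, k) = (l*k)/4 = (k*l)/4 = k*l/4)
u = -25/2 (u = -(-5)*(-5)/2 = -2*25/4 = -25/2 ≈ -12.500)
f = I*√7/9 (f = √(-4 - 3)/9 = √(-7)/9 = (I*√7)/9 = I*√7/9 ≈ 0.29397*I)
H = -36*I*√7/7 (H = 4/((I*√7/9)) = 4*(-9*I*√7/7) = -36*I*√7/7 ≈ -13.607*I)
y(j) = 450*I*√7/7 (y(j) = -(-450)*I*√7/7 = 450*I*√7/7)
0*y(2) = 0*(450*I*√7/7) = 0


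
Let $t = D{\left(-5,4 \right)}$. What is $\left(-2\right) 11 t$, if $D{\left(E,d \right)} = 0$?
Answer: $0$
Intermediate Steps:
$t = 0$
$\left(-2\right) 11 t = \left(-2\right) 11 \cdot 0 = \left(-22\right) 0 = 0$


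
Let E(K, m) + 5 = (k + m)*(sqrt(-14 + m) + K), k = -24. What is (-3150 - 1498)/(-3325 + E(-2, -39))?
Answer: 1654688/1163997 - 32536*I*sqrt(53)/1163997 ≈ 1.4216 - 0.20349*I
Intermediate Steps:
E(K, m) = -5 + (-24 + m)*(K + sqrt(-14 + m)) (E(K, m) = -5 + (-24 + m)*(sqrt(-14 + m) + K) = -5 + (-24 + m)*(K + sqrt(-14 + m)))
(-3150 - 1498)/(-3325 + E(-2, -39)) = (-3150 - 1498)/(-3325 + (-5 - 24*(-2) - 24*sqrt(-14 - 39) - 2*(-39) - 39*sqrt(-14 - 39))) = -4648/(-3325 + (-5 + 48 - 24*I*sqrt(53) + 78 - 39*I*sqrt(53))) = -4648/(-3325 + (121 - 63*I*sqrt(53))) = -4648/(-3204 - 63*I*sqrt(53))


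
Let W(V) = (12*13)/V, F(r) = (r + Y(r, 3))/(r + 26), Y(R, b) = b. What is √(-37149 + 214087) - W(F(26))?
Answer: -8112/29 + √176938 ≈ 140.92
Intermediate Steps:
F(r) = (3 + r)/(26 + r) (F(r) = (r + 3)/(r + 26) = (3 + r)/(26 + r))
W(V) = 156/V
√(-37149 + 214087) - W(F(26)) = √(-37149 + 214087) - 156/((3 + 26)/(26 + 26)) = √176938 - 156/(29/52) = √176938 - 156/((1/52)*29) = √176938 - 156/29/52 = √176938 - 156*52/29 = √176938 - 1*8112/29 = √176938 - 8112/29 = -8112/29 + √176938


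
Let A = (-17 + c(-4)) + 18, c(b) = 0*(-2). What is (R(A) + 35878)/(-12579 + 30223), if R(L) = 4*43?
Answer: 18025/8822 ≈ 2.0432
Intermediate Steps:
c(b) = 0
A = 1 (A = (-17 + 0) + 18 = -17 + 18 = 1)
R(L) = 172
(R(A) + 35878)/(-12579 + 30223) = (172 + 35878)/(-12579 + 30223) = 36050/17644 = 36050*(1/17644) = 18025/8822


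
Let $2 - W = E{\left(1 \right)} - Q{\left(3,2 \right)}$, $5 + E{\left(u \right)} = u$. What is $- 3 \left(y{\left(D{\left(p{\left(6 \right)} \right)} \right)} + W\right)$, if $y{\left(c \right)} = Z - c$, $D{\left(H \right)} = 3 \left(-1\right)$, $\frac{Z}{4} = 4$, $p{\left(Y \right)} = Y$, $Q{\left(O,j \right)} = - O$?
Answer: $-66$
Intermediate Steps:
$Z = 16$ ($Z = 4 \cdot 4 = 16$)
$E{\left(u \right)} = -5 + u$
$D{\left(H \right)} = -3$
$y{\left(c \right)} = 16 - c$
$W = 3$ ($W = 2 - \left(\left(-5 + 1\right) - \left(-1\right) 3\right) = 2 - \left(-4 - -3\right) = 2 - \left(-4 + 3\right) = 2 - -1 = 2 + 1 = 3$)
$- 3 \left(y{\left(D{\left(p{\left(6 \right)} \right)} \right)} + W\right) = - 3 \left(\left(16 - -3\right) + 3\right) = - 3 \left(\left(16 + 3\right) + 3\right) = - 3 \left(19 + 3\right) = \left(-3\right) 22 = -66$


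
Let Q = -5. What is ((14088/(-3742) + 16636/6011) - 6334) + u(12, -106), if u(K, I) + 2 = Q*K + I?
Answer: -73136485190/11246581 ≈ -6503.0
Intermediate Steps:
u(K, I) = -2 + I - 5*K (u(K, I) = -2 + (-5*K + I) = -2 + (I - 5*K) = -2 + I - 5*K)
((14088/(-3742) + 16636/6011) - 6334) + u(12, -106) = ((14088/(-3742) + 16636/6011) - 6334) + (-2 - 106 - 5*12) = ((14088*(-1/3742) + 16636*(1/6011)) - 6334) + (-2 - 106 - 60) = ((-7044/1871 + 16636/6011) - 6334) - 168 = (-11215528/11246581 - 6334) - 168 = -71247059582/11246581 - 168 = -73136485190/11246581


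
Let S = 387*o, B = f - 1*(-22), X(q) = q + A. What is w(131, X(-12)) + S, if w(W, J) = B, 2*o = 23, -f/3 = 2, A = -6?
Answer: 8933/2 ≈ 4466.5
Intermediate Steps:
f = -6 (f = -3*2 = -6)
o = 23/2 (o = (½)*23 = 23/2 ≈ 11.500)
X(q) = -6 + q (X(q) = q - 6 = -6 + q)
B = 16 (B = -6 - 1*(-22) = -6 + 22 = 16)
w(W, J) = 16
S = 8901/2 (S = 387*(23/2) = 8901/2 ≈ 4450.5)
w(131, X(-12)) + S = 16 + 8901/2 = 8933/2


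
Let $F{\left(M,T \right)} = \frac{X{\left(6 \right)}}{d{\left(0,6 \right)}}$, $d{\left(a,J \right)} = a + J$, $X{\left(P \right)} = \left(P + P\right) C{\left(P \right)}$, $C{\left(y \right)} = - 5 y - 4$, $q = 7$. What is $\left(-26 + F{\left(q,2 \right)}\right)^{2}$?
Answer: $8836$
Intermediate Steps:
$C{\left(y \right)} = -4 - 5 y$ ($C{\left(y \right)} = - 5 y - 4 = -4 - 5 y$)
$X{\left(P \right)} = 2 P \left(-4 - 5 P\right)$ ($X{\left(P \right)} = \left(P + P\right) \left(-4 - 5 P\right) = 2 P \left(-4 - 5 P\right)$)
$d{\left(a,J \right)} = J + a$
$F{\left(M,T \right)} = -68$ ($F{\left(M,T \right)} = \frac{\left(-2\right) 6 \left(4 + 5 \cdot 6\right)}{6 + 0} = \frac{\left(-2\right) 6 \left(4 + 30\right)}{6} = \left(-2\right) 6 \cdot 34 \cdot \frac{1}{6} = \left(-408\right) \frac{1}{6} = -68$)
$\left(-26 + F{\left(q,2 \right)}\right)^{2} = \left(-26 - 68\right)^{2} = \left(-94\right)^{2} = 8836$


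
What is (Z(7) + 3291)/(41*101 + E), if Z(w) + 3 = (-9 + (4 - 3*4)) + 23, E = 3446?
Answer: 122/281 ≈ 0.43416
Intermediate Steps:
Z(w) = 3 (Z(w) = -3 + ((-9 + (4 - 3*4)) + 23) = -3 + ((-9 + (4 - 12)) + 23) = -3 + ((-9 - 8) + 23) = -3 + (-17 + 23) = -3 + 6 = 3)
(Z(7) + 3291)/(41*101 + E) = (3 + 3291)/(41*101 + 3446) = 3294/(4141 + 3446) = 3294/7587 = 3294*(1/7587) = 122/281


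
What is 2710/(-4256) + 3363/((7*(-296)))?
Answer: -177929/78736 ≈ -2.2598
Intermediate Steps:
2710/(-4256) + 3363/((7*(-296))) = 2710*(-1/4256) + 3363/(-2072) = -1355/2128 + 3363*(-1/2072) = -1355/2128 - 3363/2072 = -177929/78736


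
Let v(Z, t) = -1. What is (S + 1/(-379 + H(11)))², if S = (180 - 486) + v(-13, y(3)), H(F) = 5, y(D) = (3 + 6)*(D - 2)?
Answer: 13183402761/139876 ≈ 94251.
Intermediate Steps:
y(D) = -18 + 9*D (y(D) = 9*(-2 + D) = -18 + 9*D)
S = -307 (S = (180 - 486) - 1 = -306 - 1 = -307)
(S + 1/(-379 + H(11)))² = (-307 + 1/(-379 + 5))² = (-307 + 1/(-374))² = (-307 - 1/374)² = (-114819/374)² = 13183402761/139876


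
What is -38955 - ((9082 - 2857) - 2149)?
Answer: -43031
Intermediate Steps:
-38955 - ((9082 - 2857) - 2149) = -38955 - (6225 - 2149) = -38955 - 1*4076 = -38955 - 4076 = -43031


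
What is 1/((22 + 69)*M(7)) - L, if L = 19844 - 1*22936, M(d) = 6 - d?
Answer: 281371/91 ≈ 3092.0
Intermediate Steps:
L = -3092 (L = 19844 - 22936 = -3092)
1/((22 + 69)*M(7)) - L = 1/((22 + 69)*(6 - 1*7)) - 1*(-3092) = 1/(91*(6 - 7)) + 3092 = 1/(91*(-1)) + 3092 = 1/(-91) + 3092 = -1/91 + 3092 = 281371/91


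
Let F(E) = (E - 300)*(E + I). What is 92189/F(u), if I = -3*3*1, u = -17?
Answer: 92189/8242 ≈ 11.185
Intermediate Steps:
I = -9 (I = -9*1 = -9)
F(E) = (-300 + E)*(-9 + E) (F(E) = (E - 300)*(E - 9) = (-300 + E)*(-9 + E))
92189/F(u) = 92189/(2700 + (-17)² - 309*(-17)) = 92189/(2700 + 289 + 5253) = 92189/8242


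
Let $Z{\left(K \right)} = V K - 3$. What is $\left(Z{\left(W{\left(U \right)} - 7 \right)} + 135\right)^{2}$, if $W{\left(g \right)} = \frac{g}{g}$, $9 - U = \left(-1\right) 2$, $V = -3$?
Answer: $22500$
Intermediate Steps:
$U = 11$ ($U = 9 - \left(-1\right) 2 = 9 - -2 = 9 + 2 = 11$)
$W{\left(g \right)} = 1$
$Z{\left(K \right)} = -3 - 3 K$ ($Z{\left(K \right)} = - 3 K - 3 = -3 - 3 K$)
$\left(Z{\left(W{\left(U \right)} - 7 \right)} + 135\right)^{2} = \left(\left(-3 - 3 \left(1 - 7\right)\right) + 135\right)^{2} = \left(\left(-3 - -18\right) + 135\right)^{2} = \left(\left(-3 + 18\right) + 135\right)^{2} = \left(15 + 135\right)^{2} = 150^{2} = 22500$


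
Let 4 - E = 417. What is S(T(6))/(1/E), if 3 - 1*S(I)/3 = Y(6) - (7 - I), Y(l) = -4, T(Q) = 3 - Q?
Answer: -21063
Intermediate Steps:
E = -413 (E = 4 - 1*417 = 4 - 417 = -413)
S(I) = 42 - 3*I (S(I) = 9 - 3*(-4 - (7 - I)) = 9 - 3*(-4 + (-7 + I)) = 9 - 3*(-11 + I) = 9 + (33 - 3*I) = 42 - 3*I)
S(T(6))/(1/E) = (42 - 3*(3 - 1*6))/(1/(-413)) = (42 - 3*(3 - 6))/(-1/413) = (42 - 3*(-3))*(-413) = (42 + 9)*(-413) = 51*(-413) = -21063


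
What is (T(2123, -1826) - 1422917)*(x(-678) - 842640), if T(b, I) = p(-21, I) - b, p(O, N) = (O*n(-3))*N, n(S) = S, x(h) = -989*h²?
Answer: 701459505309048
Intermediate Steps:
p(O, N) = -3*N*O (p(O, N) = (O*(-3))*N = (-3*O)*N = -3*N*O)
T(b, I) = -b + 63*I (T(b, I) = -3*I*(-21) - b = 63*I - b = -b + 63*I)
(T(2123, -1826) - 1422917)*(x(-678) - 842640) = ((-1*2123 + 63*(-1826)) - 1422917)*(-989*(-678)² - 842640) = ((-2123 - 115038) - 1422917)*(-989*459684 - 842640) = (-117161 - 1422917)*(-454627476 - 842640) = -1540078*(-455470116) = 701459505309048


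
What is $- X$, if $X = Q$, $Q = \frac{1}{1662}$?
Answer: $- \frac{1}{1662} \approx -0.00060168$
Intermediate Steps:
$Q = \frac{1}{1662} \approx 0.00060168$
$X = \frac{1}{1662} \approx 0.00060168$
$- X = \left(-1\right) \frac{1}{1662} = - \frac{1}{1662}$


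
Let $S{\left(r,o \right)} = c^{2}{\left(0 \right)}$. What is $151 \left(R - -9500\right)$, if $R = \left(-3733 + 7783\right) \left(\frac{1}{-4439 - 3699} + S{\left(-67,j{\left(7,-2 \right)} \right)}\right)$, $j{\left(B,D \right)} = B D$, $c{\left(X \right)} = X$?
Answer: $\frac{5836674725}{4069} \approx 1.4344 \cdot 10^{6}$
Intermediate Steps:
$S{\left(r,o \right)} = 0$ ($S{\left(r,o \right)} = 0^{2} = 0$)
$R = - \frac{2025}{4069}$ ($R = \left(-3733 + 7783\right) \left(\frac{1}{-4439 - 3699} + 0\right) = 4050 \left(\frac{1}{-8138} + 0\right) = 4050 \left(- \frac{1}{8138} + 0\right) = 4050 \left(- \frac{1}{8138}\right) = - \frac{2025}{4069} \approx -0.49767$)
$151 \left(R - -9500\right) = 151 \left(- \frac{2025}{4069} - -9500\right) = 151 \left(- \frac{2025}{4069} + 9500\right) = 151 \cdot \frac{38653475}{4069} = \frac{5836674725}{4069}$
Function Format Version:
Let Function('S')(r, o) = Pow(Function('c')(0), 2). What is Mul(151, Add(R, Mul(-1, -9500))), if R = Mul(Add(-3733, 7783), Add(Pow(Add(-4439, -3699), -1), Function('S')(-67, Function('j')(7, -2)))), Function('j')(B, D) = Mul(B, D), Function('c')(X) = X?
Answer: Rational(5836674725, 4069) ≈ 1.4344e+6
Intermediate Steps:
Function('S')(r, o) = 0 (Function('S')(r, o) = Pow(0, 2) = 0)
R = Rational(-2025, 4069) (R = Mul(Add(-3733, 7783), Add(Pow(Add(-4439, -3699), -1), 0)) = Mul(4050, Add(Pow(-8138, -1), 0)) = Mul(4050, Add(Rational(-1, 8138), 0)) = Mul(4050, Rational(-1, 8138)) = Rational(-2025, 4069) ≈ -0.49767)
Mul(151, Add(R, Mul(-1, -9500))) = Mul(151, Add(Rational(-2025, 4069), Mul(-1, -9500))) = Mul(151, Add(Rational(-2025, 4069), 9500)) = Mul(151, Rational(38653475, 4069)) = Rational(5836674725, 4069)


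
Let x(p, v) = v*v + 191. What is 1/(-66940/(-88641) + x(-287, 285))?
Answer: 88641/7216862596 ≈ 1.2282e-5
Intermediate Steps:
x(p, v) = 191 + v² (x(p, v) = v² + 191 = 191 + v²)
1/(-66940/(-88641) + x(-287, 285)) = 1/(-66940/(-88641) + (191 + 285²)) = 1/(-66940*(-1/88641) + (191 + 81225)) = 1/(66940/88641 + 81416) = 1/(7216862596/88641) = 88641/7216862596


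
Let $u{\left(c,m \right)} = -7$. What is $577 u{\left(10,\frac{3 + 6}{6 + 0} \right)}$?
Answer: $-4039$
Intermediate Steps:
$577 u{\left(10,\frac{3 + 6}{6 + 0} \right)} = 577 \left(-7\right) = -4039$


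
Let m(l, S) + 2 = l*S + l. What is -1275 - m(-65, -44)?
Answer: -4068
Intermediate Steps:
m(l, S) = -2 + l + S*l (m(l, S) = -2 + (l*S + l) = -2 + (S*l + l) = -2 + (l + S*l) = -2 + l + S*l)
-1275 - m(-65, -44) = -1275 - (-2 - 65 - 44*(-65)) = -1275 - (-2 - 65 + 2860) = -1275 - 1*2793 = -1275 - 2793 = -4068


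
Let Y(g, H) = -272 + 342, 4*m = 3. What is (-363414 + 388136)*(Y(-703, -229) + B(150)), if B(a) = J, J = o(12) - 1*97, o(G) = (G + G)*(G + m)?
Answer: 6897438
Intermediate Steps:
m = ¾ (m = (¼)*3 = ¾ ≈ 0.75000)
o(G) = 2*G*(¾ + G) (o(G) = (G + G)*(G + ¾) = (2*G)*(¾ + G) = 2*G*(¾ + G))
Y(g, H) = 70
J = 209 (J = (½)*12*(3 + 4*12) - 1*97 = (½)*12*(3 + 48) - 97 = (½)*12*51 - 97 = 306 - 97 = 209)
B(a) = 209
(-363414 + 388136)*(Y(-703, -229) + B(150)) = (-363414 + 388136)*(70 + 209) = 24722*279 = 6897438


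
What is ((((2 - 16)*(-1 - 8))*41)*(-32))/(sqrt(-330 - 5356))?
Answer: 82656*I*sqrt(5686)/2843 ≈ 2192.3*I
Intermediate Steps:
((((2 - 16)*(-1 - 8))*41)*(-32))/(sqrt(-330 - 5356)) = ((-14*(-9)*41)*(-32))/(sqrt(-5686)) = ((126*41)*(-32))/((I*sqrt(5686))) = (5166*(-32))*(-I*sqrt(5686)/5686) = -(-82656)*I*sqrt(5686)/2843 = 82656*I*sqrt(5686)/2843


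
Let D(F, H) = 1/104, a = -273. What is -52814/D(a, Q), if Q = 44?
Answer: -5492656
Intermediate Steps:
D(F, H) = 1/104
-52814/D(a, Q) = -52814/1/104 = -52814*104 = -5492656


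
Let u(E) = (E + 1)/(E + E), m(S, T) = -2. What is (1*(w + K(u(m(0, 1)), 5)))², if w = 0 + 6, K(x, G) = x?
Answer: 625/16 ≈ 39.063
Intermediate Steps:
u(E) = (1 + E)/(2*E) (u(E) = (1 + E)/((2*E)) = (1 + E)*(1/(2*E)) = (1 + E)/(2*E))
w = 6
(1*(w + K(u(m(0, 1)), 5)))² = (1*(6 + (½)*(1 - 2)/(-2)))² = (1*(6 + (½)*(-½)*(-1)))² = (1*(6 + ¼))² = (1*(25/4))² = (25/4)² = 625/16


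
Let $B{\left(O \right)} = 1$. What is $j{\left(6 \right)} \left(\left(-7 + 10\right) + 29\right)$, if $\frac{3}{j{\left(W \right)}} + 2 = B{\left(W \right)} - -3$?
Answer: $48$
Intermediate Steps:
$j{\left(W \right)} = \frac{3}{2}$ ($j{\left(W \right)} = \frac{3}{-2 + \left(1 - -3\right)} = \frac{3}{-2 + \left(1 + 3\right)} = \frac{3}{-2 + 4} = \frac{3}{2}$)
$j{\left(6 \right)} \left(\left(-7 + 10\right) + 29\right) = \frac{3 \left(\left(-7 + 10\right) + 29\right)}{2} = \frac{3 \left(3 + 29\right)}{2} = \frac{3}{2} \cdot 32 = 48$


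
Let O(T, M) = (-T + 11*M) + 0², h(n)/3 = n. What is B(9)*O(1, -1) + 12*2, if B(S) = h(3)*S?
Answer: -948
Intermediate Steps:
h(n) = 3*n
B(S) = 9*S (B(S) = (3*3)*S = 9*S)
O(T, M) = -T + 11*M (O(T, M) = (-T + 11*M) + 0 = -T + 11*M)
B(9)*O(1, -1) + 12*2 = (9*9)*(-1*1 + 11*(-1)) + 12*2 = 81*(-1 - 11) + 24 = 81*(-12) + 24 = -972 + 24 = -948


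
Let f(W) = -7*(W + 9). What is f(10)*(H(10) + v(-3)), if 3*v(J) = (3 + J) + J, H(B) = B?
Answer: -1197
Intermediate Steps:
f(W) = -63 - 7*W (f(W) = -7*(9 + W) = -63 - 7*W)
v(J) = 1 + 2*J/3 (v(J) = ((3 + J) + J)/3 = (3 + 2*J)/3 = 1 + 2*J/3)
f(10)*(H(10) + v(-3)) = (-63 - 7*10)*(10 + (1 + (⅔)*(-3))) = (-63 - 70)*(10 + (1 - 2)) = -133*(10 - 1) = -133*9 = -1197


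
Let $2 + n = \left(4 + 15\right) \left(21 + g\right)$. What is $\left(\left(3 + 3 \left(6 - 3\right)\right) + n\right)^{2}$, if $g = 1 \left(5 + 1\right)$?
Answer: $273529$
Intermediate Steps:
$g = 6$ ($g = 1 \cdot 6 = 6$)
$n = 511$ ($n = -2 + \left(4 + 15\right) \left(21 + 6\right) = -2 + 19 \cdot 27 = -2 + 513 = 511$)
$\left(\left(3 + 3 \left(6 - 3\right)\right) + n\right)^{2} = \left(\left(3 + 3 \left(6 - 3\right)\right) + 511\right)^{2} = \left(\left(3 + 3 \cdot 3\right) + 511\right)^{2} = \left(\left(3 + 9\right) + 511\right)^{2} = \left(12 + 511\right)^{2} = 523^{2} = 273529$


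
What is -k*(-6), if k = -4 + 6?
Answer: 12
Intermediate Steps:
k = 2
-k*(-6) = -1*2*(-6) = -2*(-6) = 12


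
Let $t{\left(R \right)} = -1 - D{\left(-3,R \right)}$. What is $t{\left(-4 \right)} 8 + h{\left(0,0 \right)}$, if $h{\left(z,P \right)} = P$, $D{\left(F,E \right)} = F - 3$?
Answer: $40$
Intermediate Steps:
$D{\left(F,E \right)} = -3 + F$
$t{\left(R \right)} = 5$ ($t{\left(R \right)} = -1 - \left(-3 - 3\right) = -1 - -6 = -1 + 6 = 5$)
$t{\left(-4 \right)} 8 + h{\left(0,0 \right)} = 5 \cdot 8 + 0 = 40 + 0 = 40$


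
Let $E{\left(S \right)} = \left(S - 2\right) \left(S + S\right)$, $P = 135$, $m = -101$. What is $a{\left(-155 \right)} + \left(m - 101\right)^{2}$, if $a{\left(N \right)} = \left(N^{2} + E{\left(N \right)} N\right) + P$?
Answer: $-7478886$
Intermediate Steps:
$E{\left(S \right)} = 2 S \left(-2 + S\right)$ ($E{\left(S \right)} = \left(-2 + S\right) 2 S = 2 S \left(-2 + S\right)$)
$a{\left(N \right)} = 135 + N^{2} + 2 N^{2} \left(-2 + N\right)$ ($a{\left(N \right)} = \left(N^{2} + 2 N \left(-2 + N\right) N\right) + 135 = \left(N^{2} + 2 N^{2} \left(-2 + N\right)\right) + 135 = 135 + N^{2} + 2 N^{2} \left(-2 + N\right)$)
$a{\left(-155 \right)} + \left(m - 101\right)^{2} = \left(135 - 3 \left(-155\right)^{2} + 2 \left(-155\right)^{3}\right) + \left(-101 - 101\right)^{2} = \left(135 - 72075 + 2 \left(-3723875\right)\right) + \left(-202\right)^{2} = \left(135 - 72075 - 7447750\right) + 40804 = -7519690 + 40804 = -7478886$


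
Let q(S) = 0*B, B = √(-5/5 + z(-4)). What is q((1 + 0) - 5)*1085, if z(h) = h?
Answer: 0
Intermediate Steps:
B = I*√5 (B = √(-5/5 - 4) = √(-5*⅕ - 4) = √(-1 - 4) = √(-5) = I*√5 ≈ 2.2361*I)
q(S) = 0 (q(S) = 0*(I*√5) = 0)
q((1 + 0) - 5)*1085 = 0*1085 = 0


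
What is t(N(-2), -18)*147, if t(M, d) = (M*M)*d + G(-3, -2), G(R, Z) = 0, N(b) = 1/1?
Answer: -2646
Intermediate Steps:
N(b) = 1
t(M, d) = d*M² (t(M, d) = (M*M)*d + 0 = M²*d + 0 = d*M² + 0 = d*M²)
t(N(-2), -18)*147 = -18*1²*147 = -18*1*147 = -18*147 = -2646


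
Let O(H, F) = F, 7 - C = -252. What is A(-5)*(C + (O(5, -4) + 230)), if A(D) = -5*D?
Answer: 12125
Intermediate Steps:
C = 259 (C = 7 - 1*(-252) = 7 + 252 = 259)
A(-5)*(C + (O(5, -4) + 230)) = (-5*(-5))*(259 + (-4 + 230)) = 25*(259 + 226) = 25*485 = 12125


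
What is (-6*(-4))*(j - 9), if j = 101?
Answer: 2208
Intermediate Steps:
(-6*(-4))*(j - 9) = (-6*(-4))*(101 - 9) = 24*92 = 2208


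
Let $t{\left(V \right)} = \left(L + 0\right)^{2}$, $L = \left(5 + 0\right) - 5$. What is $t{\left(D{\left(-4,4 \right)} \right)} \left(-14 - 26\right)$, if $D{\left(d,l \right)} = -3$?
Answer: $0$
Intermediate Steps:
$L = 0$ ($L = 5 - 5 = 0$)
$t{\left(V \right)} = 0$ ($t{\left(V \right)} = \left(0 + 0\right)^{2} = 0^{2} = 0$)
$t{\left(D{\left(-4,4 \right)} \right)} \left(-14 - 26\right) = 0 \left(-14 - 26\right) = 0 \left(-40\right) = 0$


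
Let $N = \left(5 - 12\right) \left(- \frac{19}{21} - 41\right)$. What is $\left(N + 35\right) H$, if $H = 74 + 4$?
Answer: $25610$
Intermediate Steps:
$N = \frac{880}{3}$ ($N = - 7 \left(\left(-19\right) \frac{1}{21} - 41\right) = - 7 \left(- \frac{19}{21} - 41\right) = \left(-7\right) \left(- \frac{880}{21}\right) = \frac{880}{3} \approx 293.33$)
$H = 78$
$\left(N + 35\right) H = \left(\frac{880}{3} + 35\right) 78 = \frac{985}{3} \cdot 78 = 25610$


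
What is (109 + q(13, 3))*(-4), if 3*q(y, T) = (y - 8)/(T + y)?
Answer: -5237/12 ≈ -436.42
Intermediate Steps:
q(y, T) = (-8 + y)/(3*(T + y)) (q(y, T) = ((y - 8)/(T + y))/3 = ((-8 + y)/(T + y))/3 = (-8 + y)/(3*(T + y)))
(109 + q(13, 3))*(-4) = (109 + (-8 + 13)/(3*(3 + 13)))*(-4) = (109 + (⅓)*5/16)*(-4) = (109 + (⅓)*(1/16)*5)*(-4) = (109 + 5/48)*(-4) = (5237/48)*(-4) = -5237/12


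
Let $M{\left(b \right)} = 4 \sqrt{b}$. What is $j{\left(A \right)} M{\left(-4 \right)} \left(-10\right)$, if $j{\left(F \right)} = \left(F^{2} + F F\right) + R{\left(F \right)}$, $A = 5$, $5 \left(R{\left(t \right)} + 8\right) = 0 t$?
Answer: $- 3360 i \approx - 3360.0 i$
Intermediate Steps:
$R{\left(t \right)} = -8$ ($R{\left(t \right)} = -8 + \frac{0 t}{5} = -8 + \frac{1}{5} \cdot 0 = -8 + 0 = -8$)
$j{\left(F \right)} = -8 + 2 F^{2}$ ($j{\left(F \right)} = \left(F^{2} + F F\right) - 8 = \left(F^{2} + F^{2}\right) - 8 = 2 F^{2} - 8 = -8 + 2 F^{2}$)
$j{\left(A \right)} M{\left(-4 \right)} \left(-10\right) = \left(-8 + 2 \cdot 5^{2}\right) 4 \sqrt{-4} \left(-10\right) = \left(-8 + 2 \cdot 25\right) 4 \cdot 2 i \left(-10\right) = \left(-8 + 50\right) 8 i \left(-10\right) = 42 \cdot 8 i \left(-10\right) = 336 i \left(-10\right) = - 3360 i$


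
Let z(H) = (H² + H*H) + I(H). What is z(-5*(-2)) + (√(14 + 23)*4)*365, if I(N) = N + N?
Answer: 220 + 1460*√37 ≈ 9100.8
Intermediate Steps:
I(N) = 2*N
z(H) = 2*H + 2*H² (z(H) = (H² + H*H) + 2*H = (H² + H²) + 2*H = 2*H² + 2*H = 2*H + 2*H²)
z(-5*(-2)) + (√(14 + 23)*4)*365 = 2*(-5*(-2))*(1 - 5*(-2)) + (√(14 + 23)*4)*365 = 2*10*(1 + 10) + (√37*4)*365 = 2*10*11 + (4*√37)*365 = 220 + 1460*√37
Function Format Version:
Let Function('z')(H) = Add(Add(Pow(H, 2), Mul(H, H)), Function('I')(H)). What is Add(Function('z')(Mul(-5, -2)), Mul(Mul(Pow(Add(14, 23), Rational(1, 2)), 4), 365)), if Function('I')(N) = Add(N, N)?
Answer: Add(220, Mul(1460, Pow(37, Rational(1, 2)))) ≈ 9100.8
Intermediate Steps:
Function('I')(N) = Mul(2, N)
Function('z')(H) = Add(Mul(2, H), Mul(2, Pow(H, 2))) (Function('z')(H) = Add(Add(Pow(H, 2), Mul(H, H)), Mul(2, H)) = Add(Add(Pow(H, 2), Pow(H, 2)), Mul(2, H)) = Add(Mul(2, Pow(H, 2)), Mul(2, H)) = Add(Mul(2, H), Mul(2, Pow(H, 2))))
Add(Function('z')(Mul(-5, -2)), Mul(Mul(Pow(Add(14, 23), Rational(1, 2)), 4), 365)) = Add(Mul(2, Mul(-5, -2), Add(1, Mul(-5, -2))), Mul(Mul(Pow(Add(14, 23), Rational(1, 2)), 4), 365)) = Add(Mul(2, 10, Add(1, 10)), Mul(Mul(Pow(37, Rational(1, 2)), 4), 365)) = Add(Mul(2, 10, 11), Mul(Mul(4, Pow(37, Rational(1, 2))), 365)) = Add(220, Mul(1460, Pow(37, Rational(1, 2))))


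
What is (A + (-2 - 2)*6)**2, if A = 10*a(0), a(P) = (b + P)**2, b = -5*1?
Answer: 51076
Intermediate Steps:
b = -5
a(P) = (-5 + P)**2
A = 250 (A = 10*(-5 + 0)**2 = 10*(-5)**2 = 10*25 = 250)
(A + (-2 - 2)*6)**2 = (250 + (-2 - 2)*6)**2 = (250 - 4*6)**2 = (250 - 24)**2 = 226**2 = 51076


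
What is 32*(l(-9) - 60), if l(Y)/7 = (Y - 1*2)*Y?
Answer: 20256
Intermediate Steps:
l(Y) = 7*Y*(-2 + Y) (l(Y) = 7*((Y - 1*2)*Y) = 7*((Y - 2)*Y) = 7*((-2 + Y)*Y) = 7*(Y*(-2 + Y)) = 7*Y*(-2 + Y))
32*(l(-9) - 60) = 32*(7*(-9)*(-2 - 9) - 60) = 32*(7*(-9)*(-11) - 60) = 32*(693 - 60) = 32*633 = 20256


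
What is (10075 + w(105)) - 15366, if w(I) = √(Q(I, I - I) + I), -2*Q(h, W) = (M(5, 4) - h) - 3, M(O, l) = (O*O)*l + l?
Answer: -5291 + √107 ≈ -5280.7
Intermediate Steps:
M(O, l) = l + l*O² (M(O, l) = O²*l + l = l*O² + l = l + l*O²)
Q(h, W) = -101/2 + h/2 (Q(h, W) = -((4*(1 + 5²) - h) - 3)/2 = -((4*(1 + 25) - h) - 3)/2 = -((4*26 - h) - 3)/2 = -((104 - h) - 3)/2 = -(101 - h)/2 = -101/2 + h/2)
w(I) = √(-101/2 + 3*I/2) (w(I) = √((-101/2 + I/2) + I) = √(-101/2 + 3*I/2))
(10075 + w(105)) - 15366 = (10075 + √(-202 + 6*105)/2) - 15366 = (10075 + √(-202 + 630)/2) - 15366 = (10075 + √428/2) - 15366 = (10075 + (2*√107)/2) - 15366 = (10075 + √107) - 15366 = -5291 + √107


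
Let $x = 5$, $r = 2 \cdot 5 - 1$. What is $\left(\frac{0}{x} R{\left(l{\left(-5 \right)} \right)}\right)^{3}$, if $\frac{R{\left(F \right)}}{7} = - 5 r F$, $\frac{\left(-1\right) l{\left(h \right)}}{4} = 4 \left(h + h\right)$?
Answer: $0$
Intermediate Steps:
$l{\left(h \right)} = - 32 h$ ($l{\left(h \right)} = - 4 \cdot 4 \left(h + h\right) = - 4 \cdot 4 \cdot 2 h = - 4 \cdot 8 h = - 32 h$)
$r = 9$ ($r = 10 - 1 = 9$)
$R{\left(F \right)} = - 315 F$ ($R{\left(F \right)} = 7 \left(-5\right) 9 F = 7 \left(- 45 F\right) = - 315 F$)
$\left(\frac{0}{x} R{\left(l{\left(-5 \right)} \right)}\right)^{3} = \left(\frac{0}{5} \left(- 315 \left(\left(-32\right) \left(-5\right)\right)\right)\right)^{3} = \left(0 \cdot \frac{1}{5} \left(\left(-315\right) 160\right)\right)^{3} = \left(0 \left(-50400\right)\right)^{3} = 0^{3} = 0$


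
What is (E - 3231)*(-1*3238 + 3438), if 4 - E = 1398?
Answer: -925000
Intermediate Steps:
E = -1394 (E = 4 - 1*1398 = 4 - 1398 = -1394)
(E - 3231)*(-1*3238 + 3438) = (-1394 - 3231)*(-1*3238 + 3438) = -4625*(-3238 + 3438) = -4625*200 = -925000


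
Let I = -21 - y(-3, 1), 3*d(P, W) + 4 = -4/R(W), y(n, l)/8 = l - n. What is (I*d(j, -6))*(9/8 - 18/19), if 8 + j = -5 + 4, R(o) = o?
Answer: 795/76 ≈ 10.461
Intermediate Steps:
y(n, l) = -8*n + 8*l (y(n, l) = 8*(l - n) = -8*n + 8*l)
j = -9 (j = -8 + (-5 + 4) = -8 - 1 = -9)
d(P, W) = -4/3 - 4/(3*W) (d(P, W) = -4/3 + (-4/W)/3 = -4/3 - 4/(3*W))
I = -53 (I = -21 - (-8*(-3) + 8*1) = -21 - (24 + 8) = -21 - 1*32 = -21 - 32 = -53)
(I*d(j, -6))*(9/8 - 18/19) = (-212*(-1 - 1*(-6))/(3*(-6)))*(9/8 - 18/19) = (-212*(-1)*(-1 + 6)/(3*6))*(9*(⅛) - 18*1/19) = (-212*(-1)*5/(3*6))*(9/8 - 18/19) = -53*(-10/9)*(27/152) = (530/9)*(27/152) = 795/76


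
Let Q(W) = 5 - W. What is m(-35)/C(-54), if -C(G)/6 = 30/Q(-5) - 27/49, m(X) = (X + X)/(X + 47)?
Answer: 343/864 ≈ 0.39699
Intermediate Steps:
m(X) = 2*X/(47 + X) (m(X) = (2*X)/(47 + X) = 2*X/(47 + X))
C(G) = -720/49 (C(G) = -6*(30/(5 - 1*(-5)) - 27/49) = -6*(30/(5 + 5) - 27*1/49) = -6*(30/10 - 27/49) = -6*(30*(⅒) - 27/49) = -6*(3 - 27/49) = -6*120/49 = -720/49)
m(-35)/C(-54) = (2*(-35)/(47 - 35))/(-720/49) = (2*(-35)/12)*(-49/720) = (2*(-35)*(1/12))*(-49/720) = -35/6*(-49/720) = 343/864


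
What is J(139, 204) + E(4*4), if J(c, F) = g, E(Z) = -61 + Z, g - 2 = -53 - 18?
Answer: -114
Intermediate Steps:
g = -69 (g = 2 + (-53 - 18) = 2 - 71 = -69)
J(c, F) = -69
J(139, 204) + E(4*4) = -69 + (-61 + 4*4) = -69 + (-61 + 16) = -69 - 45 = -114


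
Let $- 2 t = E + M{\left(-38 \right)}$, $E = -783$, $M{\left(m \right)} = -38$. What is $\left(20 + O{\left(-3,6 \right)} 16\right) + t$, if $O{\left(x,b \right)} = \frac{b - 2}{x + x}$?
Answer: $\frac{2519}{6} \approx 419.83$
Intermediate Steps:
$O{\left(x,b \right)} = \frac{-2 + b}{2 x}$
$t = \frac{821}{2}$ ($t = - \frac{-783 - 38}{2} = \left(- \frac{1}{2}\right) \left(-821\right) = \frac{821}{2} \approx 410.5$)
$\left(20 + O{\left(-3,6 \right)} 16\right) + t = \left(20 + \frac{-2 + 6}{2 \left(-3\right)} 16\right) + \frac{821}{2} = \left(20 + \frac{1}{2} \left(- \frac{1}{3}\right) 4 \cdot 16\right) + \frac{821}{2} = \left(20 - \frac{32}{3}\right) + \frac{821}{2} = \frac{28}{3} + \frac{821}{2} = \frac{2519}{6}$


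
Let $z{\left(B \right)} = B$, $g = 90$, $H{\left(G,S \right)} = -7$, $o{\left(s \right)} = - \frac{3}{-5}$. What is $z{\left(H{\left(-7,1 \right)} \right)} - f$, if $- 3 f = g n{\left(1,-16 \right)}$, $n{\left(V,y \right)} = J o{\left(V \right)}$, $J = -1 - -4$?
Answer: $47$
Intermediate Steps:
$o{\left(s \right)} = \frac{3}{5}$ ($o{\left(s \right)} = \left(-3\right) \left(- \frac{1}{5}\right) = \frac{3}{5}$)
$J = 3$ ($J = -1 + 4 = 3$)
$n{\left(V,y \right)} = \frac{9}{5}$ ($n{\left(V,y \right)} = 3 \cdot \frac{3}{5} = \frac{9}{5}$)
$f = -54$ ($f = - \frac{90 \cdot \frac{9}{5}}{3} = \left(- \frac{1}{3}\right) 162 = -54$)
$z{\left(H{\left(-7,1 \right)} \right)} - f = -7 - -54 = -7 + 54 = 47$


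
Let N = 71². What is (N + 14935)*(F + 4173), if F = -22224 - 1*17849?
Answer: -717138400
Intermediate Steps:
F = -40073 (F = -22224 - 17849 = -40073)
N = 5041
(N + 14935)*(F + 4173) = (5041 + 14935)*(-40073 + 4173) = 19976*(-35900) = -717138400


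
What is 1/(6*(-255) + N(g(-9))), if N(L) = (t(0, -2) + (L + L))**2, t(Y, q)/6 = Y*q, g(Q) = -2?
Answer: -1/1514 ≈ -0.00066050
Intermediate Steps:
t(Y, q) = 6*Y*q (t(Y, q) = 6*(Y*q) = 6*Y*q)
N(L) = 4*L**2 (N(L) = (6*0*(-2) + (L + L))**2 = (0 + 2*L)**2 = (2*L)**2 = 4*L**2)
1/(6*(-255) + N(g(-9))) = 1/(6*(-255) + 4*(-2)**2) = 1/(-1530 + 4*4) = 1/(-1530 + 16) = 1/(-1514) = -1/1514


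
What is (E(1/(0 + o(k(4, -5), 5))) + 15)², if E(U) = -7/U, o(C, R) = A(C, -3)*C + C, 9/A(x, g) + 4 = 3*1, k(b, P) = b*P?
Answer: 1221025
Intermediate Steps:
k(b, P) = P*b
A(x, g) = -9 (A(x, g) = 9/(-4 + 3*1) = 9/(-4 + 3) = 9/(-1) = 9*(-1) = -9)
o(C, R) = -8*C (o(C, R) = -9*C + C = -8*C)
(E(1/(0 + o(k(4, -5), 5))) + 15)² = (-7/(1/(0 - (-40)*4)) + 15)² = (-7/(1/(0 - 8*(-20))) + 15)² = (-7/(1/(0 + 160)) + 15)² = (-7/(1/160) + 15)² = (-7/1/160 + 15)² = (-7*160 + 15)² = (-1120 + 15)² = (-1105)² = 1221025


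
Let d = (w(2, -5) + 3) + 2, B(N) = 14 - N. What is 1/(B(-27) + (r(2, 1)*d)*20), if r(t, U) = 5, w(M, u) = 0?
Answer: 1/541 ≈ 0.0018484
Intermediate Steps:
d = 5 (d = (0 + 3) + 2 = 3 + 2 = 5)
1/(B(-27) + (r(2, 1)*d)*20) = 1/((14 - 1*(-27)) + (5*5)*20) = 1/((14 + 27) + 25*20) = 1/(41 + 500) = 1/541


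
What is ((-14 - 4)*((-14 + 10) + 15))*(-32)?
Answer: 6336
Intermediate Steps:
((-14 - 4)*((-14 + 10) + 15))*(-32) = -18*(-4 + 15)*(-32) = -18*11*(-32) = -198*(-32) = 6336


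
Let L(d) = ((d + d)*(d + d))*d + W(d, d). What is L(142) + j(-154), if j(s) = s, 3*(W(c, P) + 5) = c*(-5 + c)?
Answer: 34378433/3 ≈ 1.1459e+7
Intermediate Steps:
W(c, P) = -5 + c*(-5 + c)/3 (W(c, P) = -5 + (c*(-5 + c))/3 = -5 + c*(-5 + c)/3)
L(d) = -5 + 4*d³ - 5*d/3 + d²/3 (L(d) = ((d + d)*(d + d))*d + (-5 - 5*d/3 + d²/3) = ((2*d)*(2*d))*d + (-5 - 5*d/3 + d²/3) = (4*d²)*d + (-5 - 5*d/3 + d²/3) = 4*d³ + (-5 - 5*d/3 + d²/3) = -5 + 4*d³ - 5*d/3 + d²/3)
L(142) + j(-154) = (-5 + 4*142³ - 5/3*142 + (⅓)*142²) - 154 = (-5 + 4*2863288 - 710/3 + (⅓)*20164) - 154 = (-5 + 11453152 - 710/3 + 20164/3) - 154 = 34378895/3 - 154 = 34378433/3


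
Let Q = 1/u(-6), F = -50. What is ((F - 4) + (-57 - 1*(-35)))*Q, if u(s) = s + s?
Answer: 19/3 ≈ 6.3333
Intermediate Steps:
u(s) = 2*s
Q = -1/12 (Q = 1/(2*(-6)) = 1/(-12) = -1/12 ≈ -0.083333)
((F - 4) + (-57 - 1*(-35)))*Q = ((-50 - 4) + (-57 - 1*(-35)))*(-1/12) = (-54 + (-57 + 35))*(-1/12) = (-54 - 22)*(-1/12) = -76*(-1/12) = 19/3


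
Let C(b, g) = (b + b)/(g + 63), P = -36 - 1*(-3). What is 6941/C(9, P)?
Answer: 34705/3 ≈ 11568.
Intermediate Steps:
P = -33 (P = -36 + 3 = -33)
C(b, g) = 2*b/(63 + g) (C(b, g) = (2*b)/(63 + g) = 2*b/(63 + g))
6941/C(9, P) = 6941/((2*9/(63 - 33))) = 6941/((2*9/30)) = 6941/((2*9*(1/30))) = 6941/(⅗) = 6941*(5/3) = 34705/3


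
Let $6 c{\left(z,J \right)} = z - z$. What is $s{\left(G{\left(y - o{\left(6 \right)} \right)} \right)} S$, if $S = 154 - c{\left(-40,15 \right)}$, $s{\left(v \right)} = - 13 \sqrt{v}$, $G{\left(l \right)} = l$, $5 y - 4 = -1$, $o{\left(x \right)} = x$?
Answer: $- \frac{6006 i \sqrt{15}}{5} \approx - 4652.2 i$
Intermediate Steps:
$y = \frac{3}{5}$ ($y = \frac{4}{5} + \frac{1}{5} \left(-1\right) = \frac{4}{5} - \frac{1}{5} = \frac{3}{5} \approx 0.6$)
$c{\left(z,J \right)} = 0$ ($c{\left(z,J \right)} = \frac{z - z}{6} = \frac{1}{6} \cdot 0 = 0$)
$S = 154$ ($S = 154 - 0 = 154 + 0 = 154$)
$s{\left(G{\left(y - o{\left(6 \right)} \right)} \right)} S = - 13 \sqrt{\frac{3}{5} - 6} \cdot 154 = - 13 \sqrt{- \frac{27}{5}} \cdot 154 = - 13 \frac{3 i \sqrt{15}}{5} \cdot 154 = - \frac{39 i \sqrt{15}}{5} \cdot 154 = - \frac{6006 i \sqrt{15}}{5}$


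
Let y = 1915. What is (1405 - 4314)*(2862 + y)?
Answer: -13896293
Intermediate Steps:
(1405 - 4314)*(2862 + y) = (1405 - 4314)*(2862 + 1915) = -2909*4777 = -13896293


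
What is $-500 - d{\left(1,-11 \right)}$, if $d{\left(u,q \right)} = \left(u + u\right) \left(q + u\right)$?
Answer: $-480$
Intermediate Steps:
$d{\left(u,q \right)} = 2 u \left(q + u\right)$
$-500 - d{\left(1,-11 \right)} = -500 - 2 \cdot 1 \left(-11 + 1\right) = -500 - 2 \cdot 1 \left(-10\right) = -500 - -20 = -500 + 20 = -480$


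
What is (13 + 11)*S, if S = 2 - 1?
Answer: 24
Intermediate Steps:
S = 1
(13 + 11)*S = (13 + 11)*1 = 24*1 = 24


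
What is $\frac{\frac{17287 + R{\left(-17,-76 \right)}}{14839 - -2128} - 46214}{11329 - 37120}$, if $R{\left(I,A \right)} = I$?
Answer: $\frac{784095668}{437595897} \approx 1.7918$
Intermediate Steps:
$\frac{\frac{17287 + R{\left(-17,-76 \right)}}{14839 - -2128} - 46214}{11329 - 37120} = \frac{\frac{17287 - 17}{14839 - -2128} - 46214}{11329 - 37120} = \frac{\frac{17270}{14839 + 2128} - 46214}{-25791} = \left(\frac{17270}{16967} - 46214\right) \left(- \frac{1}{25791}\right) = \left(- \frac{784095668}{16967}\right) \left(- \frac{1}{25791}\right) = \frac{784095668}{437595897}$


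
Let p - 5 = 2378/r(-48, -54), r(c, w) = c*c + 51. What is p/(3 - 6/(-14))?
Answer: 99071/56520 ≈ 1.7528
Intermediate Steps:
r(c, w) = 51 + c**2 (r(c, w) = c**2 + 51 = 51 + c**2)
p = 14153/2355 (p = 5 + 2378/(51 + (-48)**2) = 5 + 2378/(51 + 2304) = 5 + 2378/2355 = 14153/2355 ≈ 6.0098)
p/(3 - 6/(-14)) = (14153/2355)/(3 - 6/(-14)) = (14153/2355)/(3 - 6*(-1/14)) = (14153/2355)/(3 + 3/7) = (14153/2355)/(24/7) = (7/24)*(14153/2355) = 99071/56520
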